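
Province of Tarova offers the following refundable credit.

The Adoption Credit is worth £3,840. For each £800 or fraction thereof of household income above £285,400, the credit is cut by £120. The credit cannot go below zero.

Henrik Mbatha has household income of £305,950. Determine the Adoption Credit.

£720

Adoption Credit: income exceeds £285,400 by £20,550, which is 26 full-or-partial £800 increments; reduction = 26 × £120 = £3,120, leaving £720.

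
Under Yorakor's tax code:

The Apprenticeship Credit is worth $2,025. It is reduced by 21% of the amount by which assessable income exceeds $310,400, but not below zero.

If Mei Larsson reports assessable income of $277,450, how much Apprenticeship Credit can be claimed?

Apprenticeship Credit: $277,450 is at or below the $310,400 threshold, so the full $2,025 applies.

$2,025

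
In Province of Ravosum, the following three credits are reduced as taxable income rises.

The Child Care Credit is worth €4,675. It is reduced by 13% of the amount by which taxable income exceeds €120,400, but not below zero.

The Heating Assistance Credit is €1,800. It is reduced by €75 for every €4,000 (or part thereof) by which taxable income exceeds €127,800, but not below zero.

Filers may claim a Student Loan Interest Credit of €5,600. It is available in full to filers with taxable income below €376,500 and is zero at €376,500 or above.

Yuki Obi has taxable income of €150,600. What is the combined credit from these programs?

€7,699

Child Care Credit: 13% of the €30,200 excess over €120,400 is €3,926; credit = €4,675 − €3,926 = €749.
Heating Assistance Credit: income exceeds €127,800 by €22,800, which is 6 full-or-partial €4,000 increments; reduction = 6 × €75 = €450, leaving €1,350.
Student Loan Interest Credit: €150,600 is below the €376,500 cutoff, so the full €5,600 applies.
Total: €749 + €1,350 + €5,600 = €7,699.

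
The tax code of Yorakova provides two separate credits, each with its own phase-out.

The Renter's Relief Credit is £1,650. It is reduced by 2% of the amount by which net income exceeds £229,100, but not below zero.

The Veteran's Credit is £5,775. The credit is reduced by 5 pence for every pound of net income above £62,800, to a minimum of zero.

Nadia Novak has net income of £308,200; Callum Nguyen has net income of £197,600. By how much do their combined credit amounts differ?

Nadia (£308,200): Renter's Relief Credit: 2% of the £79,100 excess over £229,100 is £1,582; credit = £1,650 − £1,582 = £68. Veteran's Credit: 5% of the £245,400 excess over £62,800 is £12,270 ≥ base, so the credit is £0. total £68 + £0 = £68
Callum (£197,600): Renter's Relief Credit: £197,600 is at or below the £229,100 threshold, so the full £1,650 applies. Veteran's Credit: 5% of the £134,800 excess over £62,800 is £6,740 ≥ base, so the credit is £0. total £1,650 + £0 = £1,650
Difference: |£68 − £1,650| = £1,582.

£1,582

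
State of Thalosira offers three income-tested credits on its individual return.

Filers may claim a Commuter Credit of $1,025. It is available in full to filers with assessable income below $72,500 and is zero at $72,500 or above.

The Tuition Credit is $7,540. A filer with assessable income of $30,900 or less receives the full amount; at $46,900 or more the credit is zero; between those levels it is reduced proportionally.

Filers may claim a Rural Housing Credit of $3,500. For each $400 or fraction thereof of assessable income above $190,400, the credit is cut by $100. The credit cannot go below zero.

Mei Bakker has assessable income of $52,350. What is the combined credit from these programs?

$4,525

Commuter Credit: $52,350 is below the $72,500 cutoff, so the full $1,025 applies.
Tuition Credit: $52,350 is at or above $46,900, so the credit is $0.
Rural Housing Credit: $52,350 is at or below the $190,400 threshold, so the full $3,500 applies.
Total: $1,025 + $0 + $3,500 = $4,525.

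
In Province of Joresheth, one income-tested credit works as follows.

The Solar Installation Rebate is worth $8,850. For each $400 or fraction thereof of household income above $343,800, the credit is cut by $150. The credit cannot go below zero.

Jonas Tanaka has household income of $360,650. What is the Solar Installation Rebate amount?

Solar Installation Rebate: income exceeds $343,800 by $16,850, which is 43 full-or-partial $400 increments; reduction = 43 × $150 = $6,450, leaving $2,400.

$2,400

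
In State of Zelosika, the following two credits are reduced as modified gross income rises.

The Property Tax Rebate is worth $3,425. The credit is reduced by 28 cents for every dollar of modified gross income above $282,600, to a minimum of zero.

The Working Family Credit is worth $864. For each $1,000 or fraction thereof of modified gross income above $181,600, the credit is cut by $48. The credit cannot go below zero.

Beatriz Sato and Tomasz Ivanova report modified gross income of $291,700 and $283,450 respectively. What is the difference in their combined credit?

$2,310

Beatriz ($291,700): Property Tax Rebate: 28% of the $9,100 excess over $282,600 is $2,548; credit = $3,425 − $2,548 = $877. Working Family Credit: income exceeds $181,600 by $110,100 → 111 increments × $48 = $5,328 ≥ base, so the credit is $0. total $877 + $0 = $877
Tomasz ($283,450): Property Tax Rebate: 28% of the $850 excess over $282,600 is $238; credit = $3,425 − $238 = $3,187. Working Family Credit: income exceeds $181,600 by $101,850 → 102 increments × $48 = $4,896 ≥ base, so the credit is $0. total $3,187 + $0 = $3,187
Difference: |$877 − $3,187| = $2,310.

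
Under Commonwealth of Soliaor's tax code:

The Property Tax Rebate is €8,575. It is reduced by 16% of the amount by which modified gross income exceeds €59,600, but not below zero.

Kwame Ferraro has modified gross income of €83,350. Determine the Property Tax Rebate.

Property Tax Rebate: 16% of the €23,750 excess over €59,600 is €3,800; credit = €8,575 − €3,800 = €4,775.

€4,775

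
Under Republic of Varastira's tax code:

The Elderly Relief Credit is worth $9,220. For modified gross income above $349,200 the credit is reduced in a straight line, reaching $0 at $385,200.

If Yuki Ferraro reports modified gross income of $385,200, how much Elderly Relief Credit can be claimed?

$0

Elderly Relief Credit: $385,200 is at or above $385,200, so the credit is $0.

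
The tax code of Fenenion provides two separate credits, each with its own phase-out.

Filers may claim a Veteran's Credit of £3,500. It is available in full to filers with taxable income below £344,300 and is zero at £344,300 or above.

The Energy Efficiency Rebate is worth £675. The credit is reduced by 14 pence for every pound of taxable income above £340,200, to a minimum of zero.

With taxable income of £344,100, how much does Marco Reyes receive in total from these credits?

Veteran's Credit: £344,100 is below the £344,300 cutoff, so the full £3,500 applies.
Energy Efficiency Rebate: 14% of the £3,900 excess over £340,200 is £546; credit = £675 − £546 = £129.
Total: £3,500 + £129 = £3,629.

£3,629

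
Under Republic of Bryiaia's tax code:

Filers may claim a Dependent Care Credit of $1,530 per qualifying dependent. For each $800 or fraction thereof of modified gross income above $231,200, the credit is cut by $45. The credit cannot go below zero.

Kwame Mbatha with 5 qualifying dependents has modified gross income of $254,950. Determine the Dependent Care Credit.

$6,300

Dependent Care Credit: base = 5 × $1,530 = $7,650. income exceeds $231,200 by $23,750, which is 30 full-or-partial $800 increments; reduction = 30 × $45 = $1,350, leaving $6,300.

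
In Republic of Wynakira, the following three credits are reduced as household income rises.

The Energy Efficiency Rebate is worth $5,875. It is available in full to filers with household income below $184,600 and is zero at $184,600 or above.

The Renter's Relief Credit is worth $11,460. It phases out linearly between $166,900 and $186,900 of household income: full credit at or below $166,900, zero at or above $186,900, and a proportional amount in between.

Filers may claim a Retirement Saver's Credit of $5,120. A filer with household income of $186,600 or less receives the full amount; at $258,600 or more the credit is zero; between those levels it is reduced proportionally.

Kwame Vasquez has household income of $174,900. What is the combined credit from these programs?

Energy Efficiency Rebate: $174,900 is below the $184,600 cutoff, so the full $5,875 applies.
Renter's Relief Credit: $174,900 is $8,000 into a $20,000 phase-out range, leaving 12,000/20,000 of the credit: $11,460 × 12,000/20,000 = $6,876.
Retirement Saver's Credit: $174,900 is at or below the $186,600 threshold, so the full $5,120 applies.
Total: $5,875 + $6,876 + $5,120 = $17,871.

$17,871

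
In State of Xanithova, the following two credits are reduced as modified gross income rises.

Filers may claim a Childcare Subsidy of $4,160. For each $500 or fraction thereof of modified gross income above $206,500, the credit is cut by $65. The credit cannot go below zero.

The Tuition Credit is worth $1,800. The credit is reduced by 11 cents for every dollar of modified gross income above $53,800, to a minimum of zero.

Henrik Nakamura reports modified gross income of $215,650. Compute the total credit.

$2,925

Childcare Subsidy: income exceeds $206,500 by $9,150, which is 19 full-or-partial $500 increments; reduction = 19 × $65 = $1,235, leaving $2,925.
Tuition Credit: 11% of the $161,850 excess over $53,800 is $17,803.50 ≥ base, so the credit is $0.
Total: $2,925 + $0 = $2,925.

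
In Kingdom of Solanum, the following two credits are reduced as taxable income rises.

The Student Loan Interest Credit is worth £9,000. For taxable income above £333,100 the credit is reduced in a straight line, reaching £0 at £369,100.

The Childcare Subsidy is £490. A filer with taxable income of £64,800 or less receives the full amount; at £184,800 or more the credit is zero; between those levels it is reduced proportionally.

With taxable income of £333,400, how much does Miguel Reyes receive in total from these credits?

£8,925

Student Loan Interest Credit: £333,400 is £300 into a £36,000 phase-out range, leaving 35,700/36,000 of the credit: £9,000 × 35,700/36,000 = £8,925.
Childcare Subsidy: £333,400 is at or above £184,800, so the credit is £0.
Total: £8,925 + £0 = £8,925.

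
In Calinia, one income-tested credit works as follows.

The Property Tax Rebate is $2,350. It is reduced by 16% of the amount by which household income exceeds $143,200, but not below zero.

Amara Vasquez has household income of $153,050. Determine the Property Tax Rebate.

Property Tax Rebate: 16% of the $9,850 excess over $143,200 is $1,576; credit = $2,350 − $1,576 = $774.

$774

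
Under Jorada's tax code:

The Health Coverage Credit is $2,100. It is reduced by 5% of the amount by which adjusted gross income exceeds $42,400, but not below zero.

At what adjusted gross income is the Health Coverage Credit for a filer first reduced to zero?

The credit falls by 5% of each dollar above $42,400, so it reaches zero when the excess is $2,100 / 5% = $42,000: income = $42,400 + $42,000 = $84,400.

$84,400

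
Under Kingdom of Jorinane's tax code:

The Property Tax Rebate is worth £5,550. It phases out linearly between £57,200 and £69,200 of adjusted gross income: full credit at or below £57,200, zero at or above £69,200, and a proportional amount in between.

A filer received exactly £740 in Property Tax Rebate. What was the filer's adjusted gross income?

£67,600

£740 is 740/5,550 of the full £5,550, so 4,810/5,550 of the £12,000 range has been used: income = £57,200 + £12,000 × 4,810/5,550 = £67,600.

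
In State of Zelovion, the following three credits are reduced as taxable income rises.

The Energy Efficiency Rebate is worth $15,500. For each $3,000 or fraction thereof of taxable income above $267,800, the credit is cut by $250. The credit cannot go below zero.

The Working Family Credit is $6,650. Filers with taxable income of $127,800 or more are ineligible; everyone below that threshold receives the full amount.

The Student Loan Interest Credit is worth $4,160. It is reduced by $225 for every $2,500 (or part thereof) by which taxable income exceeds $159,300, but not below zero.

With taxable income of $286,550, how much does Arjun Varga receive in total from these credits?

$13,750

Energy Efficiency Rebate: income exceeds $267,800 by $18,750, which is 7 full-or-partial $3,000 increments; reduction = 7 × $250 = $1,750, leaving $13,750.
Working Family Credit: $286,550 meets or exceeds the $127,800 cutoff, so the credit is $0.
Student Loan Interest Credit: income exceeds $159,300 by $127,250 → 51 increments × $225 = $11,475 ≥ base, so the credit is $0.
Total: $13,750 + $0 + $0 = $13,750.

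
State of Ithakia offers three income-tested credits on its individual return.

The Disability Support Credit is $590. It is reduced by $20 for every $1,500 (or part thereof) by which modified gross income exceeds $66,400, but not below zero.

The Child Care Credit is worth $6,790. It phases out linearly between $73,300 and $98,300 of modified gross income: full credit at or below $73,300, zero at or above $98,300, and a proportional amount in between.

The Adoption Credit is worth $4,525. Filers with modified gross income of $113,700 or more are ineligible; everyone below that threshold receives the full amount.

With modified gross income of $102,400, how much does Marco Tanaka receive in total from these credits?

$4,635

Disability Support Credit: income exceeds $66,400 by $36,000, which is 24 full-or-partial $1,500 increments; reduction = 24 × $20 = $480, leaving $110.
Child Care Credit: $102,400 is at or above $98,300, so the credit is $0.
Adoption Credit: $102,400 is below the $113,700 cutoff, so the full $4,525 applies.
Total: $110 + $0 + $4,525 = $4,635.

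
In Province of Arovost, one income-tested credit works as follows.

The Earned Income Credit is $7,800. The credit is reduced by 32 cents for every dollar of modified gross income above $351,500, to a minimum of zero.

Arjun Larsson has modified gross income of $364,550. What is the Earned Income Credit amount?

$3,624

Earned Income Credit: 32% of the $13,050 excess over $351,500 is $4,176; credit = $7,800 − $4,176 = $3,624.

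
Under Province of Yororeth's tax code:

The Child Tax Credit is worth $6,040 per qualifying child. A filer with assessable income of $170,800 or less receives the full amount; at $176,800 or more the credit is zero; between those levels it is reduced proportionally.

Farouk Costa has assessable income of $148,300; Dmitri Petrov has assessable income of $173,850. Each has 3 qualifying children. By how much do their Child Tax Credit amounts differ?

Farouk ($148,300): Child Tax Credit: base = 3 × $6,040 = $18,120. $148,300 is at or below the $170,800 threshold, so the full $18,120 applies.
Dmitri ($173,850): Child Tax Credit: base = 3 × $6,040 = $18,120. $173,850 is $3,050 into a $6,000 phase-out range, leaving 2,950/6,000 of the credit: $18,120 × 2,950/6,000 = $8,909.
Difference: |$18,120 − $8,909| = $9,211.

$9,211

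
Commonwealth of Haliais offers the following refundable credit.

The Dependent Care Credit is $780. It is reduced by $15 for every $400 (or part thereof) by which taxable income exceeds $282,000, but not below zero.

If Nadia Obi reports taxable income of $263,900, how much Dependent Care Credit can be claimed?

Dependent Care Credit: $263,900 is at or below the $282,000 threshold, so the full $780 applies.

$780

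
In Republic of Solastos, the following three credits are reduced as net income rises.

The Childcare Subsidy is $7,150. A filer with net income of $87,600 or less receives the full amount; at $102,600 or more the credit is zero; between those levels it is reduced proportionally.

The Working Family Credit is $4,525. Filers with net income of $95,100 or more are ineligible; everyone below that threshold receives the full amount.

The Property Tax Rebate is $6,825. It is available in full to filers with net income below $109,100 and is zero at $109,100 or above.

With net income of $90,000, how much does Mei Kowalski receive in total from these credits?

$17,356

Childcare Subsidy: $90,000 is $2,400 into a $15,000 phase-out range, leaving 12,600/15,000 of the credit: $7,150 × 12,600/15,000 = $6,006.
Working Family Credit: $90,000 is below the $95,100 cutoff, so the full $4,525 applies.
Property Tax Rebate: $90,000 is below the $109,100 cutoff, so the full $6,825 applies.
Total: $6,006 + $4,525 + $6,825 = $17,356.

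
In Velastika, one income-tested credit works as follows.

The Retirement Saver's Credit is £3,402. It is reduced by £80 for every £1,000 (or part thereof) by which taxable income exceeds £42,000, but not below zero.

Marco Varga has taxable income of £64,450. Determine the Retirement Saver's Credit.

£1,562

Retirement Saver's Credit: income exceeds £42,000 by £22,450, which is 23 full-or-partial £1,000 increments; reduction = 23 × £80 = £1,840, leaving £1,562.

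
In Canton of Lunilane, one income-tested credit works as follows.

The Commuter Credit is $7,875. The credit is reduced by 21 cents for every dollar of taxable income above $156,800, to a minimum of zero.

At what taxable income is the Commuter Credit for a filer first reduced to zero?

The credit falls by 21% of each dollar above $156,800, so it reaches zero when the excess is $7,875 / 21% = $37,500: income = $156,800 + $37,500 = $194,300.

$194,300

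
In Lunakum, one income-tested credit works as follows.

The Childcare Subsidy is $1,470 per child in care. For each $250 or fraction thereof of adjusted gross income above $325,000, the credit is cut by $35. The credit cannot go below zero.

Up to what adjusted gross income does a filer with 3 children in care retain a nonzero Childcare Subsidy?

Full credit = 3 × $1,470 = $4,410.
After 125 increments the reduction is 125 × $35 = $4,375, leaving $35; one more increment wipes it out. Increment 125 ends at excess 125 × $250 = $31,250, so the highest qualifying income is $325,000 + $31,250 = $356,250.

$356,250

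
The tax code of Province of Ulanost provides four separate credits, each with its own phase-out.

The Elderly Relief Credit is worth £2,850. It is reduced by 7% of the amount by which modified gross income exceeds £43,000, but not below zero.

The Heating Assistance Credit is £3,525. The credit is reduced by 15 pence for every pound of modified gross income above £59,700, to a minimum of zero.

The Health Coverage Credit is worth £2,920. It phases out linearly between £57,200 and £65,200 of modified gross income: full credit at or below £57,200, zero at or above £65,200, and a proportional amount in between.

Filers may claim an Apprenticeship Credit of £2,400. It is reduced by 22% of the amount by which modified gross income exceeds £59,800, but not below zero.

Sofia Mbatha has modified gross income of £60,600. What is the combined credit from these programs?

Elderly Relief Credit: 7% of the £17,600 excess over £43,000 is £1,232; credit = £2,850 − £1,232 = £1,618.
Heating Assistance Credit: 15% of the £900 excess over £59,700 is £135; credit = £3,525 − £135 = £3,390.
Health Coverage Credit: £60,600 is £3,400 into a £8,000 phase-out range, leaving 4,600/8,000 of the credit: £2,920 × 4,600/8,000 = £1,679.
Apprenticeship Credit: 22% of the £800 excess over £59,800 is £176; credit = £2,400 − £176 = £2,224.
Total: £1,618 + £3,390 + £1,679 + £2,224 = £8,911.

£8,911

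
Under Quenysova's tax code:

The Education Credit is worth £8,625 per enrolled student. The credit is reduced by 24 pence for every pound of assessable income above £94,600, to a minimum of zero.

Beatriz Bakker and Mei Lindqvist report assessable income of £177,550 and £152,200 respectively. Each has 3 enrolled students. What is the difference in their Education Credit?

Beatriz (£177,550): Education Credit: base = 3 × £8,625 = £25,875. 24% of the £82,950 excess over £94,600 is £19,908; credit = £25,875 − £19,908 = £5,967.
Mei (£152,200): Education Credit: base = 3 × £8,625 = £25,875. 24% of the £57,600 excess over £94,600 is £13,824; credit = £25,875 − £13,824 = £12,051.
Difference: |£5,967 − £12,051| = £6,084.

£6,084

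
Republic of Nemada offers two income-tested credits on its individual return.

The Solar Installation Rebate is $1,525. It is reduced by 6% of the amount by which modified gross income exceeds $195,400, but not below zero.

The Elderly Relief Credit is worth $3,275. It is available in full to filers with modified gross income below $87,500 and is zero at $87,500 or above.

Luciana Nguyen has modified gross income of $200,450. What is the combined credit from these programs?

$1,222

Solar Installation Rebate: 6% of the $5,050 excess over $195,400 is $303; credit = $1,525 − $303 = $1,222.
Elderly Relief Credit: $200,450 meets or exceeds the $87,500 cutoff, so the credit is $0.
Total: $1,222 + $0 = $1,222.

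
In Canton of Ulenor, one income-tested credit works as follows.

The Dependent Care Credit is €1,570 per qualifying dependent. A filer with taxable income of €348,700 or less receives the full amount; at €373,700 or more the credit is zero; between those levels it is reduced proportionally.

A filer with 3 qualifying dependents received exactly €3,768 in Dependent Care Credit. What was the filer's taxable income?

Full credit = 3 × €1,570 = €4,710.
€3,768 is 3,768/4,710 of the full €4,710, so 942/4,710 of the €25,000 range has been used: income = €348,700 + €25,000 × 942/4,710 = €353,700.

€353,700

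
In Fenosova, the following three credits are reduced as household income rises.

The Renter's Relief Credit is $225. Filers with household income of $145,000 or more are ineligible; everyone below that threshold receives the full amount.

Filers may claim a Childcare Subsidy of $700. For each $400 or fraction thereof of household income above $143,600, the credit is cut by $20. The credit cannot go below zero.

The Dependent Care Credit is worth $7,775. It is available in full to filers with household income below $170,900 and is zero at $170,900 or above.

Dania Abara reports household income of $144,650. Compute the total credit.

$8,640

Renter's Relief Credit: $144,650 is below the $145,000 cutoff, so the full $225 applies.
Childcare Subsidy: income exceeds $143,600 by $1,050, which is 3 full-or-partial $400 increments; reduction = 3 × $20 = $60, leaving $640.
Dependent Care Credit: $144,650 is below the $170,900 cutoff, so the full $7,775 applies.
Total: $225 + $640 + $7,775 = $8,640.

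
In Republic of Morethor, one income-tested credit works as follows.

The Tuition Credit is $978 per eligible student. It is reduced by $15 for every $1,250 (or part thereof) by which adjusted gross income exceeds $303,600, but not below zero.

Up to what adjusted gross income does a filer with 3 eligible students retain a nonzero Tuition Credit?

Full credit = 3 × $978 = $2,934.
After 195 increments the reduction is 195 × $15 = $2,925, leaving $9; one more increment wipes it out. Increment 195 ends at excess 195 × $1,250 = $243,750, so the highest qualifying income is $303,600 + $243,750 = $547,350.

$547,350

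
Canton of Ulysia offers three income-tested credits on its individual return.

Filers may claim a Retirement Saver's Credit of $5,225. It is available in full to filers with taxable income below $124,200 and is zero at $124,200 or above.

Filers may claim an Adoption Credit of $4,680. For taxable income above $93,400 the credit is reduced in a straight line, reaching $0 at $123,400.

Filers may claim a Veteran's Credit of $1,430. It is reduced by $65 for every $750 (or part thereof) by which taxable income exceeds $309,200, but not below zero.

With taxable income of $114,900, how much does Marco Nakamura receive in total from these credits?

$7,981

Retirement Saver's Credit: $114,900 is below the $124,200 cutoff, so the full $5,225 applies.
Adoption Credit: $114,900 is $21,500 into a $30,000 phase-out range, leaving 8,500/30,000 of the credit: $4,680 × 8,500/30,000 = $1,326.
Veteran's Credit: $114,900 is at or below the $309,200 threshold, so the full $1,430 applies.
Total: $5,225 + $1,326 + $1,430 = $7,981.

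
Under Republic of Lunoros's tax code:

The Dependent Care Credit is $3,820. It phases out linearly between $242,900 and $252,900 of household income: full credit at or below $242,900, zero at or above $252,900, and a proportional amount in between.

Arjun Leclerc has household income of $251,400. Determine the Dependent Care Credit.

$573

Dependent Care Credit: $251,400 is $8,500 into a $10,000 phase-out range, leaving 1,500/10,000 of the credit: $3,820 × 1,500/10,000 = $573.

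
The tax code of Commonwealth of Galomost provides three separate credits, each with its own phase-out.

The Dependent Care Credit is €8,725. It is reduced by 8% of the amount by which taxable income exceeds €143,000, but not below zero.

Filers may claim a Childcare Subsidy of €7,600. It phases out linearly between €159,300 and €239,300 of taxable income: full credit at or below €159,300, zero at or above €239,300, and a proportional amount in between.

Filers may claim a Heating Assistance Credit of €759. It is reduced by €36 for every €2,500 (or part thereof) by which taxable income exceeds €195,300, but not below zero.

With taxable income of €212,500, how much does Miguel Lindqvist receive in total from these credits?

Dependent Care Credit: 8% of the €69,500 excess over €143,000 is €5,560; credit = €8,725 − €5,560 = €3,165.
Childcare Subsidy: €212,500 is €53,200 into a €80,000 phase-out range, leaving 26,800/80,000 of the credit: €7,600 × 26,800/80,000 = €2,546.
Heating Assistance Credit: income exceeds €195,300 by €17,200, which is 7 full-or-partial €2,500 increments; reduction = 7 × €36 = €252, leaving €507.
Total: €3,165 + €2,546 + €507 = €6,218.

€6,218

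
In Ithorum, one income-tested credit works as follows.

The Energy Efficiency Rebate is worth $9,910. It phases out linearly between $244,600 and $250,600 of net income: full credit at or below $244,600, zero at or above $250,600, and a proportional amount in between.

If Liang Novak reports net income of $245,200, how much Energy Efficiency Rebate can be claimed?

Energy Efficiency Rebate: $245,200 is $600 into a $6,000 phase-out range, leaving 5,400/6,000 of the credit: $9,910 × 5,400/6,000 = $8,919.

$8,919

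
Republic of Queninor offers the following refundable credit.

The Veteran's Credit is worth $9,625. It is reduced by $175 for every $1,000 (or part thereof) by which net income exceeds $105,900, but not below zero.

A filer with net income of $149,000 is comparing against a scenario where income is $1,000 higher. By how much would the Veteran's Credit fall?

$175

At $149,000 — income exceeds $105,900 by $43,100, which is 44 full-or-partial $1,000 increments; reduction = 44 × $175 = $7,700, leaving $1,925.
At $150,000 — income exceeds $105,900 by $44,100, which is 45 full-or-partial $1,000 increments; reduction = 45 × $175 = $7,875, leaving $1,750.
Lost: $1,925 − $1,750 = $175.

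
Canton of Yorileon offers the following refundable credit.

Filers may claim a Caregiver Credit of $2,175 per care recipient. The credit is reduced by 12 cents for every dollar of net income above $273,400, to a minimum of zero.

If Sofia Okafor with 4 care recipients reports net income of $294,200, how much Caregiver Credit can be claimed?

$6,204

Caregiver Credit: base = 4 × $2,175 = $8,700. 12% of the $20,800 excess over $273,400 is $2,496; credit = $8,700 − $2,496 = $6,204.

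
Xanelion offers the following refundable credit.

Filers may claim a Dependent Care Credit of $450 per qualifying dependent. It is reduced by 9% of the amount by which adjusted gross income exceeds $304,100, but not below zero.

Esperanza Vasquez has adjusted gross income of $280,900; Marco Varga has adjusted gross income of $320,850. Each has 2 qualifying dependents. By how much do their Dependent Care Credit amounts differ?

Esperanza ($280,900): Dependent Care Credit: base = 2 × $450 = $900. $280,900 is at or below the $304,100 threshold, so the full $900 applies.
Marco ($320,850): Dependent Care Credit: base = 2 × $450 = $900. 9% of the $16,750 excess over $304,100 is $1,507.50 ≥ base, so the credit is $0.
Difference: |$900 − $0| = $900.

$900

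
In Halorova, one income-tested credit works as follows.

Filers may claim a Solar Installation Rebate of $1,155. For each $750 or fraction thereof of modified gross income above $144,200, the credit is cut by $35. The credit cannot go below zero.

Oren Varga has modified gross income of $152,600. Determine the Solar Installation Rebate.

$735

Solar Installation Rebate: income exceeds $144,200 by $8,400, which is 12 full-or-partial $750 increments; reduction = 12 × $35 = $420, leaving $735.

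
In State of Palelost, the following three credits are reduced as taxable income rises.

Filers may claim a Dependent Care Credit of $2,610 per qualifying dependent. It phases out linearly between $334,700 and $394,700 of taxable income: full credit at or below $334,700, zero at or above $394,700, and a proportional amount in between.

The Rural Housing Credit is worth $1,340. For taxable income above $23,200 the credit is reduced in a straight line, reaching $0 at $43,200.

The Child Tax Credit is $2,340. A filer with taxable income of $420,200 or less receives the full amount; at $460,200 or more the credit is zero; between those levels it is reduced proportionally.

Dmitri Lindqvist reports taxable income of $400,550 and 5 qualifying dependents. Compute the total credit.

$2,340

Dependent Care Credit: base = 5 × $2,610 = $13,050. $400,550 is at or above $394,700, so the credit is $0.
Rural Housing Credit: $400,550 is at or above $43,200, so the credit is $0.
Child Tax Credit: $400,550 is at or below the $420,200 threshold, so the full $2,340 applies.
Total: $0 + $0 + $2,340 = $2,340.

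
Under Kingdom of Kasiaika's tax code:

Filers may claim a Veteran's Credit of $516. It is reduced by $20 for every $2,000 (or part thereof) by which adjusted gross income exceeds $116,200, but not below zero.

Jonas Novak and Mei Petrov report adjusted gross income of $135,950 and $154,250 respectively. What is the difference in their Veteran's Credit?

Jonas ($135,950): Veteran's Credit: income exceeds $116,200 by $19,750, which is 10 full-or-partial $2,000 increments; reduction = 10 × $20 = $200, leaving $316.
Mei ($154,250): Veteran's Credit: income exceeds $116,200 by $38,050, which is 20 full-or-partial $2,000 increments; reduction = 20 × $20 = $400, leaving $116.
Difference: |$316 − $116| = $200.

$200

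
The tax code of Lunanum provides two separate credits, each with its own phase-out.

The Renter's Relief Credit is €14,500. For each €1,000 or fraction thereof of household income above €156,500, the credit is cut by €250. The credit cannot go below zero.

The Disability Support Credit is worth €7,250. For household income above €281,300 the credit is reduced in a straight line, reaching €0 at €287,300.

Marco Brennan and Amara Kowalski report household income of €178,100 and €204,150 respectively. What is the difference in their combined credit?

Marco (€178,100): Renter's Relief Credit: income exceeds €156,500 by €21,600, which is 22 full-or-partial €1,000 increments; reduction = 22 × €250 = €5,500, leaving €9,000. Disability Support Credit: €178,100 is at or below the €281,300 threshold, so the full €7,250 applies. total €9,000 + €7,250 = €16,250
Amara (€204,150): Renter's Relief Credit: income exceeds €156,500 by €47,650, which is 48 full-or-partial €1,000 increments; reduction = 48 × €250 = €12,000, leaving €2,500. Disability Support Credit: €204,150 is at or below the €281,300 threshold, so the full €7,250 applies. total €2,500 + €7,250 = €9,750
Difference: |€16,250 − €9,750| = €6,500.

€6,500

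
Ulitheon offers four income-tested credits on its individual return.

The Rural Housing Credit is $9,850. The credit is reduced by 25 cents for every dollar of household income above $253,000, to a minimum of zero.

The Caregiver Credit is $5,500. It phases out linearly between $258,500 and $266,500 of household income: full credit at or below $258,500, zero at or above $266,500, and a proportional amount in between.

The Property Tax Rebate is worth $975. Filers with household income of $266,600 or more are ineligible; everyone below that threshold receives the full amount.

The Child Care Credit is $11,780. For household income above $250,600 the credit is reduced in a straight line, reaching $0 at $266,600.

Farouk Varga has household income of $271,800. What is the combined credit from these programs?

Rural Housing Credit: 25% of the $18,800 excess over $253,000 is $4,700; credit = $9,850 − $4,700 = $5,150.
Caregiver Credit: $271,800 is at or above $266,500, so the credit is $0.
Property Tax Rebate: $271,800 meets or exceeds the $266,600 cutoff, so the credit is $0.
Child Care Credit: $271,800 is at or above $266,600, so the credit is $0.
Total: $5,150 + $0 + $0 + $0 = $5,150.

$5,150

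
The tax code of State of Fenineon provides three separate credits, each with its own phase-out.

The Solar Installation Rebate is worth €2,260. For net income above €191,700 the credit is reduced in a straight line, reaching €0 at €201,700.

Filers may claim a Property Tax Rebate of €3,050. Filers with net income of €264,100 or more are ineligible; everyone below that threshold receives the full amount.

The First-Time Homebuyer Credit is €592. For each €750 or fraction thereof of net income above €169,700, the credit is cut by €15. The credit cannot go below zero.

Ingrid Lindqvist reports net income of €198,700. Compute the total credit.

€3,735

Solar Installation Rebate: €198,700 is €7,000 into a €10,000 phase-out range, leaving 3,000/10,000 of the credit: €2,260 × 3,000/10,000 = €678.
Property Tax Rebate: €198,700 is below the €264,100 cutoff, so the full €3,050 applies.
First-Time Homebuyer Credit: income exceeds €169,700 by €29,000, which is 39 full-or-partial €750 increments; reduction = 39 × €15 = €585, leaving €7.
Total: €678 + €3,050 + €7 = €3,735.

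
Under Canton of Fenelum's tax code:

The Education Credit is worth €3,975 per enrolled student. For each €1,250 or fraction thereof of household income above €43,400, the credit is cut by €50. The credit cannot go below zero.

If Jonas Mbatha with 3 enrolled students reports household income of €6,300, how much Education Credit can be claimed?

€11,925

Education Credit: base = 3 × €3,975 = €11,925. €6,300 is at or below the €43,400 threshold, so the full €11,925 applies.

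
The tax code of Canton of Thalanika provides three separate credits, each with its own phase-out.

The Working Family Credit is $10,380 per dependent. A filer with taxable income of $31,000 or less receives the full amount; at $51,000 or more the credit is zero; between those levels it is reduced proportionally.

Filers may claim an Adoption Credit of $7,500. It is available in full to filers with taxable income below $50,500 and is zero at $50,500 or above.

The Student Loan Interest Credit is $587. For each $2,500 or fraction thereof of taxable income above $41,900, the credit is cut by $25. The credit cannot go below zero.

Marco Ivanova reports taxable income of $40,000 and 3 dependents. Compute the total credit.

$25,214

Working Family Credit: base = 3 × $10,380 = $31,140. $40,000 is $9,000 into a $20,000 phase-out range, leaving 11,000/20,000 of the credit: $31,140 × 11,000/20,000 = $17,127.
Adoption Credit: $40,000 is below the $50,500 cutoff, so the full $7,500 applies.
Student Loan Interest Credit: $40,000 is at or below the $41,900 threshold, so the full $587 applies.
Total: $17,127 + $7,500 + $587 = $25,214.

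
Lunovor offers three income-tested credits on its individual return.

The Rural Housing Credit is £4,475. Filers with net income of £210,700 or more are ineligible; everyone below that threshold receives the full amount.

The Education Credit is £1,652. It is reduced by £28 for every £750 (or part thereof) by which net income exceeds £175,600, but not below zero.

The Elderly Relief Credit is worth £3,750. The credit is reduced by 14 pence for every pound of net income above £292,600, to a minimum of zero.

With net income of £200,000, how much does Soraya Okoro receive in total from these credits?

Rural Housing Credit: £200,000 is below the £210,700 cutoff, so the full £4,475 applies.
Education Credit: income exceeds £175,600 by £24,400, which is 33 full-or-partial £750 increments; reduction = 33 × £28 = £924, leaving £728.
Elderly Relief Credit: £200,000 is at or below the £292,600 threshold, so the full £3,750 applies.
Total: £4,475 + £728 + £3,750 = £8,953.

£8,953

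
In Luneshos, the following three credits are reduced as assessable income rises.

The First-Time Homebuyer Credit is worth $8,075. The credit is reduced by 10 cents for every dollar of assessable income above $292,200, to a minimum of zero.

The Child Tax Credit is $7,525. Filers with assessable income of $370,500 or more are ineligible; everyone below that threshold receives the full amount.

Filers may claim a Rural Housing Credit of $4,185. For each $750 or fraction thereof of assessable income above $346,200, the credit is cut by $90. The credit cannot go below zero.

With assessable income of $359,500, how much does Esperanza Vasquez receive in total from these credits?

$11,435

First-Time Homebuyer Credit: 10% of the $67,300 excess over $292,200 is $6,730; credit = $8,075 − $6,730 = $1,345.
Child Tax Credit: $359,500 is below the $370,500 cutoff, so the full $7,525 applies.
Rural Housing Credit: income exceeds $346,200 by $13,300, which is 18 full-or-partial $750 increments; reduction = 18 × $90 = $1,620, leaving $2,565.
Total: $1,345 + $7,525 + $2,565 = $11,435.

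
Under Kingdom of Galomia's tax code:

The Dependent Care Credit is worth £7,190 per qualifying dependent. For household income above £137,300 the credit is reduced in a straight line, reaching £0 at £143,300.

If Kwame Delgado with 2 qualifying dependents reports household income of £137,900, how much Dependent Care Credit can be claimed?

£12,942

Dependent Care Credit: base = 2 × £7,190 = £14,380. £137,900 is £600 into a £6,000 phase-out range, leaving 5,400/6,000 of the credit: £14,380 × 5,400/6,000 = £12,942.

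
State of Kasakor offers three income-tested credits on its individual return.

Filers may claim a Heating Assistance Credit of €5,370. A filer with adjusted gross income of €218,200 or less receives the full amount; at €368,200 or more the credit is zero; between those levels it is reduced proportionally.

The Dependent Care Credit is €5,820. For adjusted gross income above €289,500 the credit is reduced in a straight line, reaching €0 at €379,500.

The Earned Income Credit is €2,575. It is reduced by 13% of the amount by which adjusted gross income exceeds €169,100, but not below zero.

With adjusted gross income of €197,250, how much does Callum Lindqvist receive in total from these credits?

€11,190

Heating Assistance Credit: €197,250 is at or below the €218,200 threshold, so the full €5,370 applies.
Dependent Care Credit: €197,250 is at or below the €289,500 threshold, so the full €5,820 applies.
Earned Income Credit: 13% of the €28,150 excess over €169,100 is €3,659.50 ≥ base, so the credit is €0.
Total: €5,370 + €5,820 + €0 = €11,190.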